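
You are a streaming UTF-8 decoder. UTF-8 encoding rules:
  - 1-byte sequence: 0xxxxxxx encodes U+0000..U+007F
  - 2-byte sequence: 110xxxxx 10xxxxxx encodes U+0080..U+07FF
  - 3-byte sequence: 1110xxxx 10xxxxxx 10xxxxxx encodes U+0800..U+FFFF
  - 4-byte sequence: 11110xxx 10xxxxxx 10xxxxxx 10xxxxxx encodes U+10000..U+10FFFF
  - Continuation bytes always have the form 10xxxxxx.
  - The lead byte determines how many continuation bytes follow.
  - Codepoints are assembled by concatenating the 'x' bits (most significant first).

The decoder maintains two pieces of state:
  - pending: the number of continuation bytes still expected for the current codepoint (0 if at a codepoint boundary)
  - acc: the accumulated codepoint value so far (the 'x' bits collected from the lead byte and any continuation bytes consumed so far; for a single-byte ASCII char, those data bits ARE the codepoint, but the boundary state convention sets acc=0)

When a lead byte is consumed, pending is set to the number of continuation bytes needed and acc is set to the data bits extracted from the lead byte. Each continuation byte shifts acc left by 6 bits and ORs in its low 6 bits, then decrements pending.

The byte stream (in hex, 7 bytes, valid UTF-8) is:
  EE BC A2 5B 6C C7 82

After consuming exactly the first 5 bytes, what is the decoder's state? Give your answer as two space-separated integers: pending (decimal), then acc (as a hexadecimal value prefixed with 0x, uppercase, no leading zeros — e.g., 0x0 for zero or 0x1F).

Answer: 0 0x0

Derivation:
Byte[0]=EE: 3-byte lead. pending=2, acc=0xE
Byte[1]=BC: continuation. acc=(acc<<6)|0x3C=0x3BC, pending=1
Byte[2]=A2: continuation. acc=(acc<<6)|0x22=0xEF22, pending=0
Byte[3]=5B: 1-byte. pending=0, acc=0x0
Byte[4]=6C: 1-byte. pending=0, acc=0x0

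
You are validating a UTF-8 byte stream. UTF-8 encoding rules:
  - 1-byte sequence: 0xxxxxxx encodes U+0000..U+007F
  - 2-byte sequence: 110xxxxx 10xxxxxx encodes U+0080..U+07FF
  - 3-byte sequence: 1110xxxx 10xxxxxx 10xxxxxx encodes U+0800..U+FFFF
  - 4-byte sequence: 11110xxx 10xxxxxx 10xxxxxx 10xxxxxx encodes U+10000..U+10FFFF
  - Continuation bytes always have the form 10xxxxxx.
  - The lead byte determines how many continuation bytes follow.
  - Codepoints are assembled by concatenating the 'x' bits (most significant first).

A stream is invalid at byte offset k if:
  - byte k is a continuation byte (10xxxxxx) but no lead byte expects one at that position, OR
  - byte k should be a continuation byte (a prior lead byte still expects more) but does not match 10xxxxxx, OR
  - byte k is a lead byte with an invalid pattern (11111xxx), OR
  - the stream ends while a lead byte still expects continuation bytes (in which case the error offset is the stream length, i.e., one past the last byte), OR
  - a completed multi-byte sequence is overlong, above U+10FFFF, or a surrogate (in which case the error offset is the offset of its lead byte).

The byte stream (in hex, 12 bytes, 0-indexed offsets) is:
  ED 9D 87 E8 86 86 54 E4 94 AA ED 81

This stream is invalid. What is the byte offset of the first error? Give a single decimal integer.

Answer: 12

Derivation:
Byte[0]=ED: 3-byte lead, need 2 cont bytes. acc=0xD
Byte[1]=9D: continuation. acc=(acc<<6)|0x1D=0x35D
Byte[2]=87: continuation. acc=(acc<<6)|0x07=0xD747
Completed: cp=U+D747 (starts at byte 0)
Byte[3]=E8: 3-byte lead, need 2 cont bytes. acc=0x8
Byte[4]=86: continuation. acc=(acc<<6)|0x06=0x206
Byte[5]=86: continuation. acc=(acc<<6)|0x06=0x8186
Completed: cp=U+8186 (starts at byte 3)
Byte[6]=54: 1-byte ASCII. cp=U+0054
Byte[7]=E4: 3-byte lead, need 2 cont bytes. acc=0x4
Byte[8]=94: continuation. acc=(acc<<6)|0x14=0x114
Byte[9]=AA: continuation. acc=(acc<<6)|0x2A=0x452A
Completed: cp=U+452A (starts at byte 7)
Byte[10]=ED: 3-byte lead, need 2 cont bytes. acc=0xD
Byte[11]=81: continuation. acc=(acc<<6)|0x01=0x341
Byte[12]: stream ended, expected continuation. INVALID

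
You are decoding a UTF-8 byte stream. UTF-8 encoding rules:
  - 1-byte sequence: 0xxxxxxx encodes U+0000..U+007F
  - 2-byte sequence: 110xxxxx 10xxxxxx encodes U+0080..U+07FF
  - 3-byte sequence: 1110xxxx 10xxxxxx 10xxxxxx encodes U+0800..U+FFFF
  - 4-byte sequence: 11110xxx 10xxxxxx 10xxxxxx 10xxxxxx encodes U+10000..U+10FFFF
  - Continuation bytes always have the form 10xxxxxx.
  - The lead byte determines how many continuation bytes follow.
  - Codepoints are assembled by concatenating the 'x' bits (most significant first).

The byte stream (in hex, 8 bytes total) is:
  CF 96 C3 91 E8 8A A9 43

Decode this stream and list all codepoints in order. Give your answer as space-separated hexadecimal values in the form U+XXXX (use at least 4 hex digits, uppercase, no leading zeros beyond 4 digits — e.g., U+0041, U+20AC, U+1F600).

Answer: U+03D6 U+00D1 U+82A9 U+0043

Derivation:
Byte[0]=CF: 2-byte lead, need 1 cont bytes. acc=0xF
Byte[1]=96: continuation. acc=(acc<<6)|0x16=0x3D6
Completed: cp=U+03D6 (starts at byte 0)
Byte[2]=C3: 2-byte lead, need 1 cont bytes. acc=0x3
Byte[3]=91: continuation. acc=(acc<<6)|0x11=0xD1
Completed: cp=U+00D1 (starts at byte 2)
Byte[4]=E8: 3-byte lead, need 2 cont bytes. acc=0x8
Byte[5]=8A: continuation. acc=(acc<<6)|0x0A=0x20A
Byte[6]=A9: continuation. acc=(acc<<6)|0x29=0x82A9
Completed: cp=U+82A9 (starts at byte 4)
Byte[7]=43: 1-byte ASCII. cp=U+0043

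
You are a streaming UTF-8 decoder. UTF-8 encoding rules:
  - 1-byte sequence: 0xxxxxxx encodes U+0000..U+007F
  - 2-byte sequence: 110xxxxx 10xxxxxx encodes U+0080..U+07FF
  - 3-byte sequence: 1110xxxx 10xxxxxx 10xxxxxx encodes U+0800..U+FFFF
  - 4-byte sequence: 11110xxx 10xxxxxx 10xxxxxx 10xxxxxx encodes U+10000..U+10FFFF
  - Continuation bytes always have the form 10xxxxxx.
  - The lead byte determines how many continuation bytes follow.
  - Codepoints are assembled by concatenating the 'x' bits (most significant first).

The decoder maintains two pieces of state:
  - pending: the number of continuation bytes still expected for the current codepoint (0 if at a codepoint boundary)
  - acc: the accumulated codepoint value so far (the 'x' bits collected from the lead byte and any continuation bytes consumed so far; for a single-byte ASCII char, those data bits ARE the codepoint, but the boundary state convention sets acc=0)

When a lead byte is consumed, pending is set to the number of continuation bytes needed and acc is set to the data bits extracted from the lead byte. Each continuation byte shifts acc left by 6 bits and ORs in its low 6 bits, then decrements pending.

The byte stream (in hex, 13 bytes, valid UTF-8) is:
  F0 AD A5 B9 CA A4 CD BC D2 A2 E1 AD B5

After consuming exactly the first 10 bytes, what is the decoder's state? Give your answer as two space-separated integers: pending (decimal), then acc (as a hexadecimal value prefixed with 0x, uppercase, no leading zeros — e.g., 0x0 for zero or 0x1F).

Byte[0]=F0: 4-byte lead. pending=3, acc=0x0
Byte[1]=AD: continuation. acc=(acc<<6)|0x2D=0x2D, pending=2
Byte[2]=A5: continuation. acc=(acc<<6)|0x25=0xB65, pending=1
Byte[3]=B9: continuation. acc=(acc<<6)|0x39=0x2D979, pending=0
Byte[4]=CA: 2-byte lead. pending=1, acc=0xA
Byte[5]=A4: continuation. acc=(acc<<6)|0x24=0x2A4, pending=0
Byte[6]=CD: 2-byte lead. pending=1, acc=0xD
Byte[7]=BC: continuation. acc=(acc<<6)|0x3C=0x37C, pending=0
Byte[8]=D2: 2-byte lead. pending=1, acc=0x12
Byte[9]=A2: continuation. acc=(acc<<6)|0x22=0x4A2, pending=0

Answer: 0 0x4A2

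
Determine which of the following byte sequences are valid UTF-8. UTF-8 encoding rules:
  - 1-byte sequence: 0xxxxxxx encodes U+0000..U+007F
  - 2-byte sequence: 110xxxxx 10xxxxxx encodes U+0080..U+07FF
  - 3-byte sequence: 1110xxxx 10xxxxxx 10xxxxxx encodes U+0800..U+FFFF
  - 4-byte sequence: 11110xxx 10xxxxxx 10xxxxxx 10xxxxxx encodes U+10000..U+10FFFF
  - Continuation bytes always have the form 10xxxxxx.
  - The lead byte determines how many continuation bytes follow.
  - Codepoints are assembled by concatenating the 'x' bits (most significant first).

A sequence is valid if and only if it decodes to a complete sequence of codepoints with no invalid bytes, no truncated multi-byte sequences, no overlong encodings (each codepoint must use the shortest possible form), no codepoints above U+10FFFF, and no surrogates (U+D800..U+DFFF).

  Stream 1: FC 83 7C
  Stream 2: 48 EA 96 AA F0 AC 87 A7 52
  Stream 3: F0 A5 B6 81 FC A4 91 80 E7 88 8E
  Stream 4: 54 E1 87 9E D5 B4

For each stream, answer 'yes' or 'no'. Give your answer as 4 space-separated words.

Answer: no yes no yes

Derivation:
Stream 1: error at byte offset 0. INVALID
Stream 2: decodes cleanly. VALID
Stream 3: error at byte offset 4. INVALID
Stream 4: decodes cleanly. VALID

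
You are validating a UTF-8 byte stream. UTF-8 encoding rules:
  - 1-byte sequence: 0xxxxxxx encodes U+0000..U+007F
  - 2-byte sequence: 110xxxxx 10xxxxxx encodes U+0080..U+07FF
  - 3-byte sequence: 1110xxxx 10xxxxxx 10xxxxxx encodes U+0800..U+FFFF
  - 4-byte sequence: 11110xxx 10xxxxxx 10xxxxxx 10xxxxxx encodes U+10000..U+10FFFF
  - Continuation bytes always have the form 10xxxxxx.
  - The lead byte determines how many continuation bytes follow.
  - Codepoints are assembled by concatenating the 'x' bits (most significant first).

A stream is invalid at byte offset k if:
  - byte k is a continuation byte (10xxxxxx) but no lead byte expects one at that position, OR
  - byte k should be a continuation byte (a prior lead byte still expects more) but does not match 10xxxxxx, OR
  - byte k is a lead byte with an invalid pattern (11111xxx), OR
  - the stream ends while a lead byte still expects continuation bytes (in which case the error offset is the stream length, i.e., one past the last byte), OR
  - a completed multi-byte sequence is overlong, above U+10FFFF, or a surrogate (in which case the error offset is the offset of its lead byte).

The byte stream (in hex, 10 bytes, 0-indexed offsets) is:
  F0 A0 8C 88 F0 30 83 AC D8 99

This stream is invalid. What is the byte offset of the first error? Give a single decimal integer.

Byte[0]=F0: 4-byte lead, need 3 cont bytes. acc=0x0
Byte[1]=A0: continuation. acc=(acc<<6)|0x20=0x20
Byte[2]=8C: continuation. acc=(acc<<6)|0x0C=0x80C
Byte[3]=88: continuation. acc=(acc<<6)|0x08=0x20308
Completed: cp=U+20308 (starts at byte 0)
Byte[4]=F0: 4-byte lead, need 3 cont bytes. acc=0x0
Byte[5]=30: expected 10xxxxxx continuation. INVALID

Answer: 5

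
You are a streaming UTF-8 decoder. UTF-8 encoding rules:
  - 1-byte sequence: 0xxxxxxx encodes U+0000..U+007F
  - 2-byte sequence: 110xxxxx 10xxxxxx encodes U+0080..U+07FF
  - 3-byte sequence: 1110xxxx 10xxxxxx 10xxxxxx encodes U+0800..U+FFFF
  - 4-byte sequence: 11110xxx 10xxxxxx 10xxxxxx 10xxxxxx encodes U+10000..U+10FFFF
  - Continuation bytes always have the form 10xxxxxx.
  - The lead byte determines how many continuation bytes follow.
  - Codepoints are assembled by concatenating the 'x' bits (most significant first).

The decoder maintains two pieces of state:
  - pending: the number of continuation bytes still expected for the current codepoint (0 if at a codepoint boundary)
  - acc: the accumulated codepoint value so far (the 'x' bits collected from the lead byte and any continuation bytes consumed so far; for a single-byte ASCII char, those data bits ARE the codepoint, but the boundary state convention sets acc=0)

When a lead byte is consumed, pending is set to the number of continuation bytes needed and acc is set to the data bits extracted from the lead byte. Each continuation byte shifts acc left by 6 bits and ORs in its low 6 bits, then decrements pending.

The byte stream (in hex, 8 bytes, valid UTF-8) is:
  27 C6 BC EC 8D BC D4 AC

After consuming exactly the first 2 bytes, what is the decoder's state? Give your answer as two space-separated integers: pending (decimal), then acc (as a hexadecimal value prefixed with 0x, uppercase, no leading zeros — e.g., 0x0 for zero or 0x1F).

Byte[0]=27: 1-byte. pending=0, acc=0x0
Byte[1]=C6: 2-byte lead. pending=1, acc=0x6

Answer: 1 0x6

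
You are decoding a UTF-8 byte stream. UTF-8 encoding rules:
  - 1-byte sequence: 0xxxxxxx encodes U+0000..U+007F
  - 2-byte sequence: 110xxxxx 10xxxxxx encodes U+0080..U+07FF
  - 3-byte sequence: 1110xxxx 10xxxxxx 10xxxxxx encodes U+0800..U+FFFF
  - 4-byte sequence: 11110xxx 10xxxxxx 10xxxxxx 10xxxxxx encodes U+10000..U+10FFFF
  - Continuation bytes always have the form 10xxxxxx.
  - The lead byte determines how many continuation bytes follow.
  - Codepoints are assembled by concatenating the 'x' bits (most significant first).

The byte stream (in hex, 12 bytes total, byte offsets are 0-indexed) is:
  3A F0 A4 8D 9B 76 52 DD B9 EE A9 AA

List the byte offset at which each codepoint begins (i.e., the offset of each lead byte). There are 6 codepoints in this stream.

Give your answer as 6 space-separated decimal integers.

Byte[0]=3A: 1-byte ASCII. cp=U+003A
Byte[1]=F0: 4-byte lead, need 3 cont bytes. acc=0x0
Byte[2]=A4: continuation. acc=(acc<<6)|0x24=0x24
Byte[3]=8D: continuation. acc=(acc<<6)|0x0D=0x90D
Byte[4]=9B: continuation. acc=(acc<<6)|0x1B=0x2435B
Completed: cp=U+2435B (starts at byte 1)
Byte[5]=76: 1-byte ASCII. cp=U+0076
Byte[6]=52: 1-byte ASCII. cp=U+0052
Byte[7]=DD: 2-byte lead, need 1 cont bytes. acc=0x1D
Byte[8]=B9: continuation. acc=(acc<<6)|0x39=0x779
Completed: cp=U+0779 (starts at byte 7)
Byte[9]=EE: 3-byte lead, need 2 cont bytes. acc=0xE
Byte[10]=A9: continuation. acc=(acc<<6)|0x29=0x3A9
Byte[11]=AA: continuation. acc=(acc<<6)|0x2A=0xEA6A
Completed: cp=U+EA6A (starts at byte 9)

Answer: 0 1 5 6 7 9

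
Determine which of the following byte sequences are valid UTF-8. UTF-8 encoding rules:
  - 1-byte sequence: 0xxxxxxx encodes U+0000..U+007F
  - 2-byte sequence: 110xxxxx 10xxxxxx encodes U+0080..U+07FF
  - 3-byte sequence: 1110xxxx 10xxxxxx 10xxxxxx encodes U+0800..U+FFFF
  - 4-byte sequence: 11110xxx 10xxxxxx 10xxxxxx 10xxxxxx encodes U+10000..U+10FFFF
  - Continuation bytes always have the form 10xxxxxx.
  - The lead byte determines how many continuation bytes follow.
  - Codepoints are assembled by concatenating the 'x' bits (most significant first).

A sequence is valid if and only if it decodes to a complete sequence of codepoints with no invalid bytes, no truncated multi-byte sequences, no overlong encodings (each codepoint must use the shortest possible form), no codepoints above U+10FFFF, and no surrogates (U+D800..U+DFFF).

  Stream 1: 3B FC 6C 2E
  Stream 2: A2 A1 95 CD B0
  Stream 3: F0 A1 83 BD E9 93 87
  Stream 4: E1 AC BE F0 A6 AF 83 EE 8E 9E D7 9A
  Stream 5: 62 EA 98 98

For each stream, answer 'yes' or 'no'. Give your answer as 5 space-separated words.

Stream 1: error at byte offset 1. INVALID
Stream 2: error at byte offset 0. INVALID
Stream 3: decodes cleanly. VALID
Stream 4: decodes cleanly. VALID
Stream 5: decodes cleanly. VALID

Answer: no no yes yes yes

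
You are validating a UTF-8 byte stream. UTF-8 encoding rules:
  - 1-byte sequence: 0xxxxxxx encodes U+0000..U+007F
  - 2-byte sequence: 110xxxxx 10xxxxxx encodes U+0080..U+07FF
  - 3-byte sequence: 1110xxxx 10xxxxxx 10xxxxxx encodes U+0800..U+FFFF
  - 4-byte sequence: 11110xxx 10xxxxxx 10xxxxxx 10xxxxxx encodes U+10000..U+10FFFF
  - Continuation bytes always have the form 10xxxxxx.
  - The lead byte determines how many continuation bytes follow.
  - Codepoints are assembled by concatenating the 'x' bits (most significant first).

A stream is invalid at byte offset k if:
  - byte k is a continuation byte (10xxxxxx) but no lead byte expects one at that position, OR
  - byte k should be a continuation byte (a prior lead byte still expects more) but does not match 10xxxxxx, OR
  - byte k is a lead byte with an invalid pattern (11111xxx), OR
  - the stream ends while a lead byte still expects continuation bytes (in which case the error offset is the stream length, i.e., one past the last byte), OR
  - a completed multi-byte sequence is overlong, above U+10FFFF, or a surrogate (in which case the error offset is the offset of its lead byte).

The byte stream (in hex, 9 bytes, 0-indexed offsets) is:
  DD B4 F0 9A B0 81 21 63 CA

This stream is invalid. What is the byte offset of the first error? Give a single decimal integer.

Answer: 9

Derivation:
Byte[0]=DD: 2-byte lead, need 1 cont bytes. acc=0x1D
Byte[1]=B4: continuation. acc=(acc<<6)|0x34=0x774
Completed: cp=U+0774 (starts at byte 0)
Byte[2]=F0: 4-byte lead, need 3 cont bytes. acc=0x0
Byte[3]=9A: continuation. acc=(acc<<6)|0x1A=0x1A
Byte[4]=B0: continuation. acc=(acc<<6)|0x30=0x6B0
Byte[5]=81: continuation. acc=(acc<<6)|0x01=0x1AC01
Completed: cp=U+1AC01 (starts at byte 2)
Byte[6]=21: 1-byte ASCII. cp=U+0021
Byte[7]=63: 1-byte ASCII. cp=U+0063
Byte[8]=CA: 2-byte lead, need 1 cont bytes. acc=0xA
Byte[9]: stream ended, expected continuation. INVALID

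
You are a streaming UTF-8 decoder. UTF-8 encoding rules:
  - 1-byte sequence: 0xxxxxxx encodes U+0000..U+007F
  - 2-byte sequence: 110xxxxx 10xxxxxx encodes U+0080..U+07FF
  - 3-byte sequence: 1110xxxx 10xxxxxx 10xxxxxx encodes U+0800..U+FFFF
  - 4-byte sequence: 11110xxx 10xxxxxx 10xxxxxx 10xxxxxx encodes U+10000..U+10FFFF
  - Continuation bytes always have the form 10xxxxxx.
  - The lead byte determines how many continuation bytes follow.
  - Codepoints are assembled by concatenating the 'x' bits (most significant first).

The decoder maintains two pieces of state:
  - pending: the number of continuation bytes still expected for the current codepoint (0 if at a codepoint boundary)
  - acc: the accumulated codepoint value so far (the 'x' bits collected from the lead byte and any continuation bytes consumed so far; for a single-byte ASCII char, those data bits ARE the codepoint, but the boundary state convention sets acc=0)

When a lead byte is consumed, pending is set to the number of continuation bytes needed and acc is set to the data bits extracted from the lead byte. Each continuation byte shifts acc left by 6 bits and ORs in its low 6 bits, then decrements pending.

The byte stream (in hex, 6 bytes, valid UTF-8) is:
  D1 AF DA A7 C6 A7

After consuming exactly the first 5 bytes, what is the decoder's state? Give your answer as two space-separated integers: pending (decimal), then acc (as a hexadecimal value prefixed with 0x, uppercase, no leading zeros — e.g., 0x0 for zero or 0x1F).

Answer: 1 0x6

Derivation:
Byte[0]=D1: 2-byte lead. pending=1, acc=0x11
Byte[1]=AF: continuation. acc=(acc<<6)|0x2F=0x46F, pending=0
Byte[2]=DA: 2-byte lead. pending=1, acc=0x1A
Byte[3]=A7: continuation. acc=(acc<<6)|0x27=0x6A7, pending=0
Byte[4]=C6: 2-byte lead. pending=1, acc=0x6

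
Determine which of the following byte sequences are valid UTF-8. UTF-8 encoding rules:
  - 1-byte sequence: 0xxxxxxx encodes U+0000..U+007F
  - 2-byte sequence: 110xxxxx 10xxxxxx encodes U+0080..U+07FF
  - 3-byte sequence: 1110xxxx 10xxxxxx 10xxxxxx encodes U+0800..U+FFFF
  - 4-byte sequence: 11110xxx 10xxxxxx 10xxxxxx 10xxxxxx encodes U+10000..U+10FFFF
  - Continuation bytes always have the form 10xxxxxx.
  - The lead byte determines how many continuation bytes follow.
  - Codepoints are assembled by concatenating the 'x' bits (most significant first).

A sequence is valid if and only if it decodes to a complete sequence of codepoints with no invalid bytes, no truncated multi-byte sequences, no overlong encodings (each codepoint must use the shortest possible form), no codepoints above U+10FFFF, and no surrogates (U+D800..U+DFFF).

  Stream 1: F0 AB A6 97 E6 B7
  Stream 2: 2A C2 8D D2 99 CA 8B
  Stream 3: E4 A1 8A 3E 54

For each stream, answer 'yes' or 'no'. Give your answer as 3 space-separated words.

Stream 1: error at byte offset 6. INVALID
Stream 2: decodes cleanly. VALID
Stream 3: decodes cleanly. VALID

Answer: no yes yes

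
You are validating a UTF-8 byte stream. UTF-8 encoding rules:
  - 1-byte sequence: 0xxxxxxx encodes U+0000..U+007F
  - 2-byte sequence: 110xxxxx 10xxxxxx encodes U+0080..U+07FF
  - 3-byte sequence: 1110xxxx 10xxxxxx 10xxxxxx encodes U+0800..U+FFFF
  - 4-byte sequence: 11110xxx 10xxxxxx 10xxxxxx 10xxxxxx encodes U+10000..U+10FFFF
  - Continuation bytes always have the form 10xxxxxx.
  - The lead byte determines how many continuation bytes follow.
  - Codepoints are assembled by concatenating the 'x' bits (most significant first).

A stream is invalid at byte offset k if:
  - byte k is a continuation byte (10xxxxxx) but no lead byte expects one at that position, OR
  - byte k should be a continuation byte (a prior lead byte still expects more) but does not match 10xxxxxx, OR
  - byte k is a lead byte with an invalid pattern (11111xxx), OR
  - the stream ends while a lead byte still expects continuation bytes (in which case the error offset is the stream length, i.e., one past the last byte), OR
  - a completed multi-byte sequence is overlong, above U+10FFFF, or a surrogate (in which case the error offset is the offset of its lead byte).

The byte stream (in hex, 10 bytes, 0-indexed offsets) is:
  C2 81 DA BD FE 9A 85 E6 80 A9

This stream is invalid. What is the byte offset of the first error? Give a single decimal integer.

Answer: 4

Derivation:
Byte[0]=C2: 2-byte lead, need 1 cont bytes. acc=0x2
Byte[1]=81: continuation. acc=(acc<<6)|0x01=0x81
Completed: cp=U+0081 (starts at byte 0)
Byte[2]=DA: 2-byte lead, need 1 cont bytes. acc=0x1A
Byte[3]=BD: continuation. acc=(acc<<6)|0x3D=0x6BD
Completed: cp=U+06BD (starts at byte 2)
Byte[4]=FE: INVALID lead byte (not 0xxx/110x/1110/11110)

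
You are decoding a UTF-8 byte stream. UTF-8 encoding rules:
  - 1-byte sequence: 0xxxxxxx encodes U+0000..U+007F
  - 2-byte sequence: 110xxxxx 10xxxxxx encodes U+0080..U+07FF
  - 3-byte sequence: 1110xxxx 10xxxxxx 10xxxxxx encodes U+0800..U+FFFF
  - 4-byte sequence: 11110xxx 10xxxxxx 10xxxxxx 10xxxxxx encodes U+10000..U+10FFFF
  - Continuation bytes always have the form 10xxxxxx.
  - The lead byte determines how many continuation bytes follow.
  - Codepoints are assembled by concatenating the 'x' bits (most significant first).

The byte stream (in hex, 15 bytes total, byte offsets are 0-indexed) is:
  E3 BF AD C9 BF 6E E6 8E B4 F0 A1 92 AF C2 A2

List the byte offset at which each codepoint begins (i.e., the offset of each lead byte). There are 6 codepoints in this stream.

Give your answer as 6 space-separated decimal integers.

Byte[0]=E3: 3-byte lead, need 2 cont bytes. acc=0x3
Byte[1]=BF: continuation. acc=(acc<<6)|0x3F=0xFF
Byte[2]=AD: continuation. acc=(acc<<6)|0x2D=0x3FED
Completed: cp=U+3FED (starts at byte 0)
Byte[3]=C9: 2-byte lead, need 1 cont bytes. acc=0x9
Byte[4]=BF: continuation. acc=(acc<<6)|0x3F=0x27F
Completed: cp=U+027F (starts at byte 3)
Byte[5]=6E: 1-byte ASCII. cp=U+006E
Byte[6]=E6: 3-byte lead, need 2 cont bytes. acc=0x6
Byte[7]=8E: continuation. acc=(acc<<6)|0x0E=0x18E
Byte[8]=B4: continuation. acc=(acc<<6)|0x34=0x63B4
Completed: cp=U+63B4 (starts at byte 6)
Byte[9]=F0: 4-byte lead, need 3 cont bytes. acc=0x0
Byte[10]=A1: continuation. acc=(acc<<6)|0x21=0x21
Byte[11]=92: continuation. acc=(acc<<6)|0x12=0x852
Byte[12]=AF: continuation. acc=(acc<<6)|0x2F=0x214AF
Completed: cp=U+214AF (starts at byte 9)
Byte[13]=C2: 2-byte lead, need 1 cont bytes. acc=0x2
Byte[14]=A2: continuation. acc=(acc<<6)|0x22=0xA2
Completed: cp=U+00A2 (starts at byte 13)

Answer: 0 3 5 6 9 13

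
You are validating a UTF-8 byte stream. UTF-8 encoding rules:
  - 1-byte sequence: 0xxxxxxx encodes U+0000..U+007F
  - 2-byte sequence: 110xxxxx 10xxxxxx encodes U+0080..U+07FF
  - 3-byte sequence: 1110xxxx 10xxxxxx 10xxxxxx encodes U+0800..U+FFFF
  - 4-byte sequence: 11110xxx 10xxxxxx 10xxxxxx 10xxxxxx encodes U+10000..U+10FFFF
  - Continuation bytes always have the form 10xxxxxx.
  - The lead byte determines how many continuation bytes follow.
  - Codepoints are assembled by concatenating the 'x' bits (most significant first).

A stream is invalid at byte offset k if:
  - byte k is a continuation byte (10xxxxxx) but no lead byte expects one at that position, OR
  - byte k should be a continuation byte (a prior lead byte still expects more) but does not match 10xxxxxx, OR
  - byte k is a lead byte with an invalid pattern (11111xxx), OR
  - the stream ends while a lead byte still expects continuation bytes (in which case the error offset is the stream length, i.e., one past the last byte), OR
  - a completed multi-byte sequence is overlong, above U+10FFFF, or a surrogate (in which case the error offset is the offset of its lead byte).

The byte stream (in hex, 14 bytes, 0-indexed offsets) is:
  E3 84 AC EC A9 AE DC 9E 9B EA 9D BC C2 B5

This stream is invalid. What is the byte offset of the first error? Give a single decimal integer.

Byte[0]=E3: 3-byte lead, need 2 cont bytes. acc=0x3
Byte[1]=84: continuation. acc=(acc<<6)|0x04=0xC4
Byte[2]=AC: continuation. acc=(acc<<6)|0x2C=0x312C
Completed: cp=U+312C (starts at byte 0)
Byte[3]=EC: 3-byte lead, need 2 cont bytes. acc=0xC
Byte[4]=A9: continuation. acc=(acc<<6)|0x29=0x329
Byte[5]=AE: continuation. acc=(acc<<6)|0x2E=0xCA6E
Completed: cp=U+CA6E (starts at byte 3)
Byte[6]=DC: 2-byte lead, need 1 cont bytes. acc=0x1C
Byte[7]=9E: continuation. acc=(acc<<6)|0x1E=0x71E
Completed: cp=U+071E (starts at byte 6)
Byte[8]=9B: INVALID lead byte (not 0xxx/110x/1110/11110)

Answer: 8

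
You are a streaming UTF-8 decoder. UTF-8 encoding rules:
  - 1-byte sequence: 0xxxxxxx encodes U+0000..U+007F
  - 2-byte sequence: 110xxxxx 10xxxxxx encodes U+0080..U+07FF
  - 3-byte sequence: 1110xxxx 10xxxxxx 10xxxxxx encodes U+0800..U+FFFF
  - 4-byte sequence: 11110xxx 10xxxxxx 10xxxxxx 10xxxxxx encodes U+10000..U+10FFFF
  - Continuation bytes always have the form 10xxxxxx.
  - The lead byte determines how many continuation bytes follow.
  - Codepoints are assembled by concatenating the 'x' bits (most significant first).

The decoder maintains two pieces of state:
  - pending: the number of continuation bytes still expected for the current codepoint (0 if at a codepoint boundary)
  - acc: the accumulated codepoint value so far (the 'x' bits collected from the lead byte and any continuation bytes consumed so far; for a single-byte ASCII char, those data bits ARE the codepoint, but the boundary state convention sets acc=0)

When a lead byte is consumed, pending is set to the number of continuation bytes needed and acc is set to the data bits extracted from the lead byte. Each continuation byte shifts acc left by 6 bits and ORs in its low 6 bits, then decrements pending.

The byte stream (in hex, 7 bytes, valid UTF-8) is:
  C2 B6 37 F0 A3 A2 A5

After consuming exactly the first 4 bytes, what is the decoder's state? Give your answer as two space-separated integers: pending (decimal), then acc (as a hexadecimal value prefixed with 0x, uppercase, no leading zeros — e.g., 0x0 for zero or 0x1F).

Answer: 3 0x0

Derivation:
Byte[0]=C2: 2-byte lead. pending=1, acc=0x2
Byte[1]=B6: continuation. acc=(acc<<6)|0x36=0xB6, pending=0
Byte[2]=37: 1-byte. pending=0, acc=0x0
Byte[3]=F0: 4-byte lead. pending=3, acc=0x0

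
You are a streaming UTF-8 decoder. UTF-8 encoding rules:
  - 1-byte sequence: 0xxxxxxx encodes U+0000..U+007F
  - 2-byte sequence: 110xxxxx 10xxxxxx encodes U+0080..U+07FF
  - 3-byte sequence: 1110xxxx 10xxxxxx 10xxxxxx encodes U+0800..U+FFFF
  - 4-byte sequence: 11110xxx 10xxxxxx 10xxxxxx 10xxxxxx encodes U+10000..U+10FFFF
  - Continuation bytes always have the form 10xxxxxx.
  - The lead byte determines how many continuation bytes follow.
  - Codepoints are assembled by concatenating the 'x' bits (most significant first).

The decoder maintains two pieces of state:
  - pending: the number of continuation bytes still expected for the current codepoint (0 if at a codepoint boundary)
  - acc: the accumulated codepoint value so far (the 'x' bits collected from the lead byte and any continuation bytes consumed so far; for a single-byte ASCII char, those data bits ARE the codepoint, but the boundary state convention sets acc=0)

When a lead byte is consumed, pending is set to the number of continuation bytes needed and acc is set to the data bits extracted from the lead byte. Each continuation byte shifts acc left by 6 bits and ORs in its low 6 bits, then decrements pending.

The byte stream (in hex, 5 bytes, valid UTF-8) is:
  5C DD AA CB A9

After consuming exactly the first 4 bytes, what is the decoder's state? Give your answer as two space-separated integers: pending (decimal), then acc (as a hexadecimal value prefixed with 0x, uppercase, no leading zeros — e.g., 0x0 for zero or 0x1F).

Byte[0]=5C: 1-byte. pending=0, acc=0x0
Byte[1]=DD: 2-byte lead. pending=1, acc=0x1D
Byte[2]=AA: continuation. acc=(acc<<6)|0x2A=0x76A, pending=0
Byte[3]=CB: 2-byte lead. pending=1, acc=0xB

Answer: 1 0xB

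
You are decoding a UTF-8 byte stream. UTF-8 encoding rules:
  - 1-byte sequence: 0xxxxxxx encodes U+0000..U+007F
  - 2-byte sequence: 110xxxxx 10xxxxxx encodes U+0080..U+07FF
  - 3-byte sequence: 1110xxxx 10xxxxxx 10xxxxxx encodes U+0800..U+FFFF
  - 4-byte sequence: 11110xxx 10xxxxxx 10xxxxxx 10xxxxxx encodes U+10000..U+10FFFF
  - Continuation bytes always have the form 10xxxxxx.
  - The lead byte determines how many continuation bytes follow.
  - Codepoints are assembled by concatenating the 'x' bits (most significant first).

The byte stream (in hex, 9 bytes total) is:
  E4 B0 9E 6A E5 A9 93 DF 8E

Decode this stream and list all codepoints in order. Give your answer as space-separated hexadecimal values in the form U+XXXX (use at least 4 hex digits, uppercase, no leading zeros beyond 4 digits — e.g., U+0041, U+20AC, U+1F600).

Answer: U+4C1E U+006A U+5A53 U+07CE

Derivation:
Byte[0]=E4: 3-byte lead, need 2 cont bytes. acc=0x4
Byte[1]=B0: continuation. acc=(acc<<6)|0x30=0x130
Byte[2]=9E: continuation. acc=(acc<<6)|0x1E=0x4C1E
Completed: cp=U+4C1E (starts at byte 0)
Byte[3]=6A: 1-byte ASCII. cp=U+006A
Byte[4]=E5: 3-byte lead, need 2 cont bytes. acc=0x5
Byte[5]=A9: continuation. acc=(acc<<6)|0x29=0x169
Byte[6]=93: continuation. acc=(acc<<6)|0x13=0x5A53
Completed: cp=U+5A53 (starts at byte 4)
Byte[7]=DF: 2-byte lead, need 1 cont bytes. acc=0x1F
Byte[8]=8E: continuation. acc=(acc<<6)|0x0E=0x7CE
Completed: cp=U+07CE (starts at byte 7)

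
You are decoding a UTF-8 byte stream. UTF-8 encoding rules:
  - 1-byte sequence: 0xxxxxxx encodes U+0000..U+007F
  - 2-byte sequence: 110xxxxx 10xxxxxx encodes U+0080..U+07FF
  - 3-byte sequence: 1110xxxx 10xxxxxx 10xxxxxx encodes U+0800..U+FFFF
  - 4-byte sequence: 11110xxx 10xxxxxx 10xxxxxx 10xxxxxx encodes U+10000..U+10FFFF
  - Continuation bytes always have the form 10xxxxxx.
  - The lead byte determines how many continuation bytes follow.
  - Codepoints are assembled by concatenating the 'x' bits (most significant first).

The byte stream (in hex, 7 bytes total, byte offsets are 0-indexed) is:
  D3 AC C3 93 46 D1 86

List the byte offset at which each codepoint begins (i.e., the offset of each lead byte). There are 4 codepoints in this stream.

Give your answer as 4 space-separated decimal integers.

Answer: 0 2 4 5

Derivation:
Byte[0]=D3: 2-byte lead, need 1 cont bytes. acc=0x13
Byte[1]=AC: continuation. acc=(acc<<6)|0x2C=0x4EC
Completed: cp=U+04EC (starts at byte 0)
Byte[2]=C3: 2-byte lead, need 1 cont bytes. acc=0x3
Byte[3]=93: continuation. acc=(acc<<6)|0x13=0xD3
Completed: cp=U+00D3 (starts at byte 2)
Byte[4]=46: 1-byte ASCII. cp=U+0046
Byte[5]=D1: 2-byte lead, need 1 cont bytes. acc=0x11
Byte[6]=86: continuation. acc=(acc<<6)|0x06=0x446
Completed: cp=U+0446 (starts at byte 5)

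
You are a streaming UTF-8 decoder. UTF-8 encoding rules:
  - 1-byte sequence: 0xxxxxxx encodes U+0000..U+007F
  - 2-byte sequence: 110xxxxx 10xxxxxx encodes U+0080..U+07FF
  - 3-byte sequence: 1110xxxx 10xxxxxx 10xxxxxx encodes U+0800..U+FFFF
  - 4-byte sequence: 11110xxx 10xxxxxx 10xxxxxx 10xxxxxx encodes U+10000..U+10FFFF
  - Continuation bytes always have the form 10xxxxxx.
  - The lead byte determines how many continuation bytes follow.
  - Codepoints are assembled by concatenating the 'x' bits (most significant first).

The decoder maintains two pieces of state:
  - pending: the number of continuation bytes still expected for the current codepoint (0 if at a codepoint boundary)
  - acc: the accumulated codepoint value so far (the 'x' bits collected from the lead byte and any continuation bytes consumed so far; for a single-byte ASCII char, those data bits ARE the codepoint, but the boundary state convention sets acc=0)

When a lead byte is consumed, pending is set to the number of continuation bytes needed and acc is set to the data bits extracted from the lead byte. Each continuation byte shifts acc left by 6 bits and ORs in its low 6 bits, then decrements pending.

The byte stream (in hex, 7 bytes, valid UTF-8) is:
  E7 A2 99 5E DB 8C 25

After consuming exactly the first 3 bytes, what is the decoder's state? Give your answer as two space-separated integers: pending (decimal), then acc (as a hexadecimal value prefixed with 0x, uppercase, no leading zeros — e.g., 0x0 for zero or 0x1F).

Byte[0]=E7: 3-byte lead. pending=2, acc=0x7
Byte[1]=A2: continuation. acc=(acc<<6)|0x22=0x1E2, pending=1
Byte[2]=99: continuation. acc=(acc<<6)|0x19=0x7899, pending=0

Answer: 0 0x7899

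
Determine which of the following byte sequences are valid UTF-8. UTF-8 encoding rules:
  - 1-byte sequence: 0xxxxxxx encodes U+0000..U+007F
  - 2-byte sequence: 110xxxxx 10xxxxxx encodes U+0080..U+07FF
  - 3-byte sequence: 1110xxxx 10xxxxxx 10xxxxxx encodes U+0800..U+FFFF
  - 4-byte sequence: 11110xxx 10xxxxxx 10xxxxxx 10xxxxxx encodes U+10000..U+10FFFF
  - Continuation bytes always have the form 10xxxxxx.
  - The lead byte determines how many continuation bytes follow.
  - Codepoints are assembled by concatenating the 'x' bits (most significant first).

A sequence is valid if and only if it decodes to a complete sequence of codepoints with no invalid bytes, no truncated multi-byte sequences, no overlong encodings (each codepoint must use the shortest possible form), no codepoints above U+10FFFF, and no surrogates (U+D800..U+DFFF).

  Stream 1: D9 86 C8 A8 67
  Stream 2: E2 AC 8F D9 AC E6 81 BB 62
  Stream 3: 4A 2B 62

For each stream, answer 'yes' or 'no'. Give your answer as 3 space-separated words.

Answer: yes yes yes

Derivation:
Stream 1: decodes cleanly. VALID
Stream 2: decodes cleanly. VALID
Stream 3: decodes cleanly. VALID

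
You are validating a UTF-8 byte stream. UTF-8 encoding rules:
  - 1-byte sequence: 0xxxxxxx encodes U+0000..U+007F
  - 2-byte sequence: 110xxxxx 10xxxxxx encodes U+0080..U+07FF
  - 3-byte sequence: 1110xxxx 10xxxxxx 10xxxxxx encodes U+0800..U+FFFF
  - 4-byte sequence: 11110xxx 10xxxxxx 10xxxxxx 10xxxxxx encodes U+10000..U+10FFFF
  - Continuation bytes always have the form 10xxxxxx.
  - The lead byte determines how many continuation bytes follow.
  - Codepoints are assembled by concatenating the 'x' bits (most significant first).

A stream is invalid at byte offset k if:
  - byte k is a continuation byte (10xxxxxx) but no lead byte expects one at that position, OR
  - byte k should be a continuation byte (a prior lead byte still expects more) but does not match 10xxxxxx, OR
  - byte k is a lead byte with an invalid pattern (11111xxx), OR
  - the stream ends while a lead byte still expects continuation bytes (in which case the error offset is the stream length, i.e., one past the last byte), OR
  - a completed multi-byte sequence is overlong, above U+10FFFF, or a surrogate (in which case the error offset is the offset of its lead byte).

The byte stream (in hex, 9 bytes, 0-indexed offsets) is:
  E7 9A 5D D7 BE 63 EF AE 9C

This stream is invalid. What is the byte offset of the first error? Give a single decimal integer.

Byte[0]=E7: 3-byte lead, need 2 cont bytes. acc=0x7
Byte[1]=9A: continuation. acc=(acc<<6)|0x1A=0x1DA
Byte[2]=5D: expected 10xxxxxx continuation. INVALID

Answer: 2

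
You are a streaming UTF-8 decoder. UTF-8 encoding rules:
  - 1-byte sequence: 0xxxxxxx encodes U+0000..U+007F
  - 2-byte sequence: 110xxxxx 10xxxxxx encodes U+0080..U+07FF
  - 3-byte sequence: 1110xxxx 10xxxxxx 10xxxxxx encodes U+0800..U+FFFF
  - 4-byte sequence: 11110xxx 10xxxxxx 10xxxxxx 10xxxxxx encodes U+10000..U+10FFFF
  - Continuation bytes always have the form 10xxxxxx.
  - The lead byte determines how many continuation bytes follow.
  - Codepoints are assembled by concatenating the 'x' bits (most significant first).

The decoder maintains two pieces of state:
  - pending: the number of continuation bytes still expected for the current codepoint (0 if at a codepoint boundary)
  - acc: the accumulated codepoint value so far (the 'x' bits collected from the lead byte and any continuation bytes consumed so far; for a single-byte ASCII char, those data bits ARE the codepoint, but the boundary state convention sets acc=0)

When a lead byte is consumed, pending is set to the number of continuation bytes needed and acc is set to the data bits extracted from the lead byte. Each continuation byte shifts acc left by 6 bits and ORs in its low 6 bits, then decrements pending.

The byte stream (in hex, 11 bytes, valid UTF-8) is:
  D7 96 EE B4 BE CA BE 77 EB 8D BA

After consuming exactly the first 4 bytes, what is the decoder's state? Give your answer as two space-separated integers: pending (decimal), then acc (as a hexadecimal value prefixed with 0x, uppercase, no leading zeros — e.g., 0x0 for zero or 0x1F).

Answer: 1 0x3B4

Derivation:
Byte[0]=D7: 2-byte lead. pending=1, acc=0x17
Byte[1]=96: continuation. acc=(acc<<6)|0x16=0x5D6, pending=0
Byte[2]=EE: 3-byte lead. pending=2, acc=0xE
Byte[3]=B4: continuation. acc=(acc<<6)|0x34=0x3B4, pending=1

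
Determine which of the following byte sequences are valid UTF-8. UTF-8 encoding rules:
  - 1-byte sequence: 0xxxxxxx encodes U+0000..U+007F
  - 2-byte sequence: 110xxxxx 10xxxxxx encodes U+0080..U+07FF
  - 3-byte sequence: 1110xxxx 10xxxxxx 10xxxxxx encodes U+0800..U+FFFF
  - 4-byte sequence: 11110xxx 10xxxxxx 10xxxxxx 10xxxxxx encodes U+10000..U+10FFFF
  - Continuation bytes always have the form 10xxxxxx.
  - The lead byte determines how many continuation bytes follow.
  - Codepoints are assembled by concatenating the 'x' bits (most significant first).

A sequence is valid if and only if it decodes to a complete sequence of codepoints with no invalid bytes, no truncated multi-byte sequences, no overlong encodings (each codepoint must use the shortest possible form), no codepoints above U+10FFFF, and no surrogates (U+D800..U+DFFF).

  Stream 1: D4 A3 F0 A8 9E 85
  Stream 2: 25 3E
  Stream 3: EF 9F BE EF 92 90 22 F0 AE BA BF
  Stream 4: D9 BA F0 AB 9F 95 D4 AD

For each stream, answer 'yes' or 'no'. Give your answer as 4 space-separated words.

Answer: yes yes yes yes

Derivation:
Stream 1: decodes cleanly. VALID
Stream 2: decodes cleanly. VALID
Stream 3: decodes cleanly. VALID
Stream 4: decodes cleanly. VALID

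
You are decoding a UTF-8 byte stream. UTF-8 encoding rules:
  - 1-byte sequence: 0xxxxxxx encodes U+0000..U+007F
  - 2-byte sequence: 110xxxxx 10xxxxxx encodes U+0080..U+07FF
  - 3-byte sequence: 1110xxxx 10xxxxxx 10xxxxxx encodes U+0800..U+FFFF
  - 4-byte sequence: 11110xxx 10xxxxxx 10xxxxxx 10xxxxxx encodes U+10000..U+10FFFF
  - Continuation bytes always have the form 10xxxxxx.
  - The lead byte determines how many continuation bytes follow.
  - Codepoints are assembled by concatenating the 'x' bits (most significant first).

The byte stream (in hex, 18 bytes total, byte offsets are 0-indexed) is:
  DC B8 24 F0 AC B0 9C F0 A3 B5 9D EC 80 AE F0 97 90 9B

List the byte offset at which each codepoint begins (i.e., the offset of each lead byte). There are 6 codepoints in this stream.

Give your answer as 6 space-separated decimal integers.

Byte[0]=DC: 2-byte lead, need 1 cont bytes. acc=0x1C
Byte[1]=B8: continuation. acc=(acc<<6)|0x38=0x738
Completed: cp=U+0738 (starts at byte 0)
Byte[2]=24: 1-byte ASCII. cp=U+0024
Byte[3]=F0: 4-byte lead, need 3 cont bytes. acc=0x0
Byte[4]=AC: continuation. acc=(acc<<6)|0x2C=0x2C
Byte[5]=B0: continuation. acc=(acc<<6)|0x30=0xB30
Byte[6]=9C: continuation. acc=(acc<<6)|0x1C=0x2CC1C
Completed: cp=U+2CC1C (starts at byte 3)
Byte[7]=F0: 4-byte lead, need 3 cont bytes. acc=0x0
Byte[8]=A3: continuation. acc=(acc<<6)|0x23=0x23
Byte[9]=B5: continuation. acc=(acc<<6)|0x35=0x8F5
Byte[10]=9D: continuation. acc=(acc<<6)|0x1D=0x23D5D
Completed: cp=U+23D5D (starts at byte 7)
Byte[11]=EC: 3-byte lead, need 2 cont bytes. acc=0xC
Byte[12]=80: continuation. acc=(acc<<6)|0x00=0x300
Byte[13]=AE: continuation. acc=(acc<<6)|0x2E=0xC02E
Completed: cp=U+C02E (starts at byte 11)
Byte[14]=F0: 4-byte lead, need 3 cont bytes. acc=0x0
Byte[15]=97: continuation. acc=(acc<<6)|0x17=0x17
Byte[16]=90: continuation. acc=(acc<<6)|0x10=0x5D0
Byte[17]=9B: continuation. acc=(acc<<6)|0x1B=0x1741B
Completed: cp=U+1741B (starts at byte 14)

Answer: 0 2 3 7 11 14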